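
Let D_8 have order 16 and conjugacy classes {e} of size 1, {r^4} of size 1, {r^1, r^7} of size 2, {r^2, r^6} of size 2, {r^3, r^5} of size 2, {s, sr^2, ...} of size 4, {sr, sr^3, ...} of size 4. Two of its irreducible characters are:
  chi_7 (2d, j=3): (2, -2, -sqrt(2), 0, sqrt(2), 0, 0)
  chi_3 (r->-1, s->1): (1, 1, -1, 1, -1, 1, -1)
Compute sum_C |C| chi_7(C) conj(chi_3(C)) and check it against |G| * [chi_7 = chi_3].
Sum = 0; so <chi_7, chi_3> = 0 (distinct irreducibles are orthogonal).

Derivation: Compute term by term over conjugacy classes (|C| * chi_7(C) * conj(chi_3(C))):
  1*(2)*conj(1) + 1*(-2)*conj(1) + 2*(-sqrt(2))*conj(-1) + 2*(0)*conj(1) + 2*(sqrt(2))*conj(-1) + 4*(0)*conj(1) + 4*(0)*conj(-1)
  = (2) + (-2) + (2*sqrt(2)) + (0) + (-2*sqrt(2)) + (0) + (0)
  = 0.
Dividing by |G| = 16 gives 0/16 = 0, matching the row-orthogonality relation <chi_7, chi_3> = [chi_7 = chi_3].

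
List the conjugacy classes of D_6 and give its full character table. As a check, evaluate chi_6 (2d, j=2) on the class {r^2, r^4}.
Conjugacy classes: {e} of size 1, {r^3} of size 1, {r^1, r^5} of size 2, {r^2, r^4} of size 2, {s, sr^2, ...} of size 3, {sr, sr^3, ...} of size 3.
Character table:
  irrep \ class              {e} (size 1)  {r^3} (size 1)  {r^1, r^5} (size 2)  {r^2, r^4} (size 2)  {s, sr^2, ...} (size 3)  {sr, sr^3, ...} (size 3)
  chi_1 (triv)               1             1               1                    1                    1                        1                       
  chi_2 (sign: r->1, s->-1)  1             1               1                    1                    -1                       -1                      
  chi_3 (r->-1, s->1)        1             -1              -1                   1                    1                        -1                      
  chi_4 (r->-1, s->-1)       1             -1              -1                   1                    -1                       1                       
  chi_5 (2d, j=1)            2             -2              1                    -1                   0                        0                       
  chi_6 (2d, j=2)            2             2               -1                   -1                   0                        0                       

Spot check: chi_6 (2d, j=2) on {r^2, r^4} = -1.

D_6 has order 2*6 = 12 with 6 conjugacy classes, hence 6 irreducibles. Sum of squared dims 1 + 1 + 1 + 1 + 4 + 4 = 12 = |G|. Linear characters come from the abelianisation; the 2-dimensional irreps have character r^k -> 2*cos(2*pi*j*k/6), reflections -> 0.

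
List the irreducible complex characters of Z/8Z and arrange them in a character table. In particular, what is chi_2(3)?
Character table of Z/8Z (irreps indexed chi_0,...,chi_7 with chi_k(m) = zeta_8^(k*m), zeta_8 = exp(2*pi*i/8)):
  irrep \ class  {0} (size 1)  {1} (size 1)    {2} (size 1)  {3} (size 1)    {4} (size 1)  {5} (size 1)    {6} (size 1)  {7} (size 1)  
  chi_0          1             1               1             1               1             1               1             1             
  chi_1          1             exp(I*pi/4)     I             exp(3*I*pi/4)   -1            exp(-3*I*pi/4)  -I            exp(-I*pi/4)  
  chi_2          1             I               -1            -I              1             I               -1            -I            
  chi_3          1             exp(3*I*pi/4)   -I            exp(I*pi/4)     -1            exp(-I*pi/4)    I             exp(-3*I*pi/4)
  chi_4          1             -1              1             -1              1             -1              1             -1            
  chi_5          1             exp(-3*I*pi/4)  I             exp(-I*pi/4)    -1            exp(I*pi/4)     -I            exp(3*I*pi/4) 
  chi_6          1             -I              -1            I               1             -I              -1            I             
  chi_7          1             exp(-I*pi/4)    -I            exp(-3*I*pi/4)  -1            exp(3*I*pi/4)   I             exp(I*pi/4)   

Spot check: chi_2(3) = zeta_8^(2*3) = zeta_8^6 = -I.

Why: Z/8Z is abelian, so all 8 irreducible complex representations are 1-dimensional. They are given by chi_k(m) = zeta_8^(k*m) for k = 0,...,7. Row orthogonality: sum_m chi_k(m) conj(chi_l(m)) = 8 * [k = l].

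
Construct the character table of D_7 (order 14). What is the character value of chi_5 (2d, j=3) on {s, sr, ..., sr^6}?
Conjugacy classes: {e} of size 1, {r^1, r^6} of size 2, {r^2, r^5} of size 2, {r^3, r^4} of size 2, {s, sr, ..., sr^6} of size 7.
Character table:
  irrep \ class              {e} (size 1)  {r^1, r^6} (size 2)  {r^2, r^5} (size 2)  {r^3, r^4} (size 2)  {s, sr, ..., sr^6} (size 7)
  chi_1 (triv)               1             1                    1                    1                    1                          
  chi_2 (sign: r->1, s->-1)  1             1                    1                    1                    -1                         
  chi_3 (2d, j=1)            2             2*cos(2*pi/7)        -2*cos(3*pi/7)       -2*cos(pi/7)         0                          
  chi_4 (2d, j=2)            2             -2*cos(3*pi/7)       -2*cos(pi/7)         2*cos(2*pi/7)        0                          
  chi_5 (2d, j=3)            2             -2*cos(pi/7)         2*cos(2*pi/7)        -2*cos(3*pi/7)       0                          

Spot check: chi_5 (2d, j=3) on {s, sr, ..., sr^6} = 0.

Reasoning: D_7 has order 2*7 = 14 with 5 conjugacy classes, hence 5 irreducibles. Sum of squared dims 1 + 1 + 4 + 4 + 4 = 14 = |G|. Linear characters come from the abelianisation; the 2-dimensional irreps have character r^k -> 2*cos(2*pi*j*k/7), reflections -> 0.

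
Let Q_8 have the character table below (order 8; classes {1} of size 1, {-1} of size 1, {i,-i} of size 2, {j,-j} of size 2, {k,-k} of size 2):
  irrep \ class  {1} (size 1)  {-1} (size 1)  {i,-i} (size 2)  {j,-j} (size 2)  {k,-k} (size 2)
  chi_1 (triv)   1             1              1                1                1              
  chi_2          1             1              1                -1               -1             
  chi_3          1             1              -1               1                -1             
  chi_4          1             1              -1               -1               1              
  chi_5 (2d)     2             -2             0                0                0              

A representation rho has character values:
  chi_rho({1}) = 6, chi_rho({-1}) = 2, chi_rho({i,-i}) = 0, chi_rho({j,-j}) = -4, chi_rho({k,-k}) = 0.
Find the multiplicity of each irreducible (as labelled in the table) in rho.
Multiplicities: chi_1: 0, chi_2: 2, chi_3: 0, chi_4: 2, chi_5: 1.

Reasoning: Use <chi_rho, chi> = (1/|G|) sum_C |C| * chi_rho(C) * conj(chi(C)) with |G| = 8 for each irreducible chi in the table:
  <chi_rho, chi_1> = (1/8)[1*(6)*conj(1) + 1*(2)*conj(1) + 2*(0)*conj(1) + 2*(-4)*conj(1) + 2*(0)*conj(1)]
      = (1/8)[(6) + (2) + (0) + (-8) + (0)] = 0/8 = 0
  <chi_rho, chi_2> = (1/8)[1*(6)*conj(1) + 1*(2)*conj(1) + 2*(0)*conj(1) + 2*(-4)*conj(-1) + 2*(0)*conj(-1)]
      = (1/8)[(6) + (2) + (0) + (8) + (0)] = 16/8 = 2
  <chi_rho, chi_3> = (1/8)[1*(6)*conj(1) + 1*(2)*conj(1) + 2*(0)*conj(-1) + 2*(-4)*conj(1) + 2*(0)*conj(-1)]
      = (1/8)[(6) + (2) + (0) + (-8) + (0)] = 0/8 = 0
  <chi_rho, chi_4> = (1/8)[1*(6)*conj(1) + 1*(2)*conj(1) + 2*(0)*conj(-1) + 2*(-4)*conj(-1) + 2*(0)*conj(1)]
      = (1/8)[(6) + (2) + (0) + (8) + (0)] = 16/8 = 2
  <chi_rho, chi_5> = (1/8)[1*(6)*conj(2) + 1*(2)*conj(-2) + 2*(0)*conj(0) + 2*(-4)*conj(0) + 2*(0)*conj(0)]
      = (1/8)[(12) + (-4) + (0) + (0) + (0)] = 8/8 = 1
Dimension check: dim(rho) = sum (mult * dim) = 0*1 + 2*1 + 0*1 + 2*1 + 1*2 = 6 = chi_rho(e) = 6.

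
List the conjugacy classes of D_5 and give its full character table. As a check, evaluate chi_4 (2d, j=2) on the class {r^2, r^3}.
Conjugacy classes: {e} of size 1, {r^1, r^4} of size 2, {r^2, r^3} of size 2, {s, sr, ..., sr^4} of size 5.
Character table:
  irrep \ class              {e} (size 1)  {r^1, r^4} (size 2)  {r^2, r^3} (size 2)  {s, sr, ..., sr^4} (size 5)
  chi_1 (triv)               1             1                    1                    1                          
  chi_2 (sign: r->1, s->-1)  1             1                    1                    -1                         
  chi_3 (2d, j=1)            2             -1/2 + sqrt(5)/2     -sqrt(5)/2 - 1/2     0                          
  chi_4 (2d, j=2)            2             -sqrt(5)/2 - 1/2     -1/2 + sqrt(5)/2     0                          

Spot check: chi_4 (2d, j=2) on {r^2, r^3} = -1/2 + sqrt(5)/2.

Argument: D_5 has order 2*5 = 10 with 4 conjugacy classes, hence 4 irreducibles. Sum of squared dims 1 + 1 + 4 + 4 = 10 = |G|. Linear characters come from the abelianisation; the 2-dimensional irreps have character r^k -> 2*cos(2*pi*j*k/5), reflections -> 0.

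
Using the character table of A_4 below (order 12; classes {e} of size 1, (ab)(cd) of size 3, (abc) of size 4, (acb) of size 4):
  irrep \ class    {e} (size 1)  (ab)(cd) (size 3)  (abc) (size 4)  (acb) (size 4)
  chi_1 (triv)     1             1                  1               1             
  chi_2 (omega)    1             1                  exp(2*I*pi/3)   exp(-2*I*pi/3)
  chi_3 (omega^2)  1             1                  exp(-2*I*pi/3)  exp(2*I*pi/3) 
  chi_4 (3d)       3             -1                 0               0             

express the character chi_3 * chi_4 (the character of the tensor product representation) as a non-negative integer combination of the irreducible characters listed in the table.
chi_3 tensor chi_4 = chi_4 (all other irreducibles have multiplicity 0).

Why: The character of a tensor product is the pointwise product (chi_3 * chi_4)(C) = chi_3(C) * chi_4(C):
  {e}: (1)*(3), (ab)(cd): (1)*(-1), (abc): (exp(-2*I*pi/3))*(0), (acb): (exp(2*I*pi/3))*(0)
so (chi_3 * chi_4) takes values
  {e} -> 3, (ab)(cd) -> -1, (abc) -> 0, (acb) -> 0.
Now take the inner product of this character with each irreducible chi from the table, <chi_3*chi_4, chi> = (1/12) sum_C |C| (chi_3*chi_4)(C) conj(chi(C)):
  <chi_3*chi_4, chi_1> = (1/12)[1*(3)*conj(1) + 3*(-1)*conj(1) + 4*(0)*conj(1) + 4*(0)*conj(1)]
      = (1/12)[(3) + (-3) + (0) + (0)] = 0/12 = 0
  <chi_3*chi_4, chi_2> = (1/12)[1*(3)*conj(1) + 3*(-1)*conj(1) + 4*(0)*conj(exp(2*I*pi/3)) + 4*(0)*conj(exp(-2*I*pi/3))]
      = (1/12)[(3) + (-3) + (0) + (0)] = 0/12 = 0
  <chi_3*chi_4, chi_3> = (1/12)[1*(3)*conj(1) + 3*(-1)*conj(1) + 4*(0)*conj(exp(-2*I*pi/3)) + 4*(0)*conj(exp(2*I*pi/3))]
      = (1/12)[(3) + (-3) + (0) + (0)] = 0/12 = 0
  <chi_3*chi_4, chi_4> = (1/12)[1*(3)*conj(3) + 3*(-1)*conj(-1) + 4*(0)*conj(0) + 4*(0)*conj(0)]
      = (1/12)[(9) + (3) + (0) + (0)] = 12/12 = 1
(Exp terms are combined using exp(i*s)*conj(exp(i*t)) = exp(i*(s-t)), and sums of them are collapsed using the identity that for every m > 1 the m distinct m-th roots of unity sum to 0, e.g. 1 + exp(2*I*pi/3) + exp(-2*I*pi/3) = 0.)
Hence the multiplicities are chi_4: 1. Dimension check: dim(chi_3)*dim(chi_4) = 1*3 = 3 and sum (mult * dim) = 1*3 = 3.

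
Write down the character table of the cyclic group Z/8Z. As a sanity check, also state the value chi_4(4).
Character table of Z/8Z (irreps indexed chi_0,...,chi_7 with chi_k(m) = zeta_8^(k*m), zeta_8 = exp(2*pi*i/8)):
  irrep \ class  {0} (size 1)  {1} (size 1)    {2} (size 1)  {3} (size 1)    {4} (size 1)  {5} (size 1)    {6} (size 1)  {7} (size 1)  
  chi_0          1             1               1             1               1             1               1             1             
  chi_1          1             exp(I*pi/4)     I             exp(3*I*pi/4)   -1            exp(-3*I*pi/4)  -I            exp(-I*pi/4)  
  chi_2          1             I               -1            -I              1             I               -1            -I            
  chi_3          1             exp(3*I*pi/4)   -I            exp(I*pi/4)     -1            exp(-I*pi/4)    I             exp(-3*I*pi/4)
  chi_4          1             -1              1             -1              1             -1              1             -1            
  chi_5          1             exp(-3*I*pi/4)  I             exp(-I*pi/4)    -1            exp(I*pi/4)     -I            exp(3*I*pi/4) 
  chi_6          1             -I              -1            I               1             -I              -1            I             
  chi_7          1             exp(-I*pi/4)    -I            exp(-3*I*pi/4)  -1            exp(3*I*pi/4)   I             exp(I*pi/4)   

Spot check: chi_4(4) = zeta_8^(4*4) = zeta_8^16 = 1.

Details: Z/8Z is abelian, so all 8 irreducible complex representations are 1-dimensional. They are given by chi_k(m) = zeta_8^(k*m) for k = 0,...,7. Row orthogonality: sum_m chi_k(m) conj(chi_l(m)) = 8 * [k = l].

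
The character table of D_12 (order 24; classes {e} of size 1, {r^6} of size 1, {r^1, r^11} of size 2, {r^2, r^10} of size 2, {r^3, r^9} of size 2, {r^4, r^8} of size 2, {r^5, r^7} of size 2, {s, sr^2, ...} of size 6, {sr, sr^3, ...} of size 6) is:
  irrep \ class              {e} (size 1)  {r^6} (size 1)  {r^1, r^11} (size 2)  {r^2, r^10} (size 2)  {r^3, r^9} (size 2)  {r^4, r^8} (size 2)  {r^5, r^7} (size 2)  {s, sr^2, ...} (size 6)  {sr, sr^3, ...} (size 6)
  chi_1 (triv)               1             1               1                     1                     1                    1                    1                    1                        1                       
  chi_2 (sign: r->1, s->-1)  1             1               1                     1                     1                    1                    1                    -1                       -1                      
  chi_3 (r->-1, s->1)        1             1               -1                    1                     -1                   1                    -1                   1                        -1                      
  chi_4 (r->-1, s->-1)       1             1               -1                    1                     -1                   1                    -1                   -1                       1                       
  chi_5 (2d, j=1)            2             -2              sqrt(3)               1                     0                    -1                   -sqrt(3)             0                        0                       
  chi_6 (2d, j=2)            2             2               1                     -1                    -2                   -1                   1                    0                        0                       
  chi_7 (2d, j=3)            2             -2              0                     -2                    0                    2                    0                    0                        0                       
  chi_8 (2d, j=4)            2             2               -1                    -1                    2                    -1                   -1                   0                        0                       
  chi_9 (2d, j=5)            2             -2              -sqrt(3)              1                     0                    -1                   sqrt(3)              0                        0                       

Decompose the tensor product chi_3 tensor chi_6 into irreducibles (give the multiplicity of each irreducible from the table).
chi_3 tensor chi_6 = chi_8 (all other irreducibles have multiplicity 0).

Derivation: The character of a tensor product is the pointwise product (chi_3 * chi_6)(C) = chi_3(C) * chi_6(C):
  {e}: (1)*(2), {r^6}: (1)*(2), {r^1, r^11}: (-1)*(1), {r^2, r^10}: (1)*(-1), {r^3, r^9}: (-1)*(-2), {r^4, r^8}: (1)*(-1), {r^5, r^7}: (-1)*(1), {s, sr^2, ...}: (1)*(0), {sr, sr^3, ...}: (-1)*(0)
so (chi_3 * chi_6) takes values
  {e} -> 2, {r^6} -> 2, {r^1, r^11} -> -1, {r^2, r^10} -> -1, {r^3, r^9} -> 2, {r^4, r^8} -> -1, {r^5, r^7} -> -1, {s, sr^2, ...} -> 0, {sr, sr^3, ...} -> 0.
Now take the inner product of this character with each irreducible chi from the table, <chi_3*chi_6, chi> = (1/24) sum_C |C| (chi_3*chi_6)(C) conj(chi(C)):
  <chi_3*chi_6, chi_1> = (1/24)[1*(2)*conj(1) + 1*(2)*conj(1) + 2*(-1)*conj(1) + 2*(-1)*conj(1) + 2*(2)*conj(1) + 2*(-1)*conj(1) + 2*(-1)*conj(1) + 6*(0)*conj(1) + 6*(0)*conj(1)]
      = (1/24)[(2) + (2) + (-2) + (-2) + (4) + (-2) + (-2) + (0) + (0)] = 0/24 = 0
  <chi_3*chi_6, chi_2> = (1/24)[1*(2)*conj(1) + 1*(2)*conj(1) + 2*(-1)*conj(1) + 2*(-1)*conj(1) + 2*(2)*conj(1) + 2*(-1)*conj(1) + 2*(-1)*conj(1) + 6*(0)*conj(-1) + 6*(0)*conj(-1)]
      = (1/24)[(2) + (2) + (-2) + (-2) + (4) + (-2) + (-2) + (0) + (0)] = 0/24 = 0
  <chi_3*chi_6, chi_3> = (1/24)[1*(2)*conj(1) + 1*(2)*conj(1) + 2*(-1)*conj(-1) + 2*(-1)*conj(1) + 2*(2)*conj(-1) + 2*(-1)*conj(1) + 2*(-1)*conj(-1) + 6*(0)*conj(1) + 6*(0)*conj(-1)]
      = (1/24)[(2) + (2) + (2) + (-2) + (-4) + (-2) + (2) + (0) + (0)] = 0/24 = 0
  <chi_3*chi_6, chi_4> = (1/24)[1*(2)*conj(1) + 1*(2)*conj(1) + 2*(-1)*conj(-1) + 2*(-1)*conj(1) + 2*(2)*conj(-1) + 2*(-1)*conj(1) + 2*(-1)*conj(-1) + 6*(0)*conj(-1) + 6*(0)*conj(1)]
      = (1/24)[(2) + (2) + (2) + (-2) + (-4) + (-2) + (2) + (0) + (0)] = 0/24 = 0
  <chi_3*chi_6, chi_5> = (1/24)[1*(2)*conj(2) + 1*(2)*conj(-2) + 2*(-1)*conj(sqrt(3)) + 2*(-1)*conj(1) + 2*(2)*conj(0) + 2*(-1)*conj(-1) + 2*(-1)*conj(-sqrt(3)) + 6*(0)*conj(0) + 6*(0)*conj(0)]
      = (1/24)[(4) + (-4) + (-2*sqrt(3)) + (-2) + (0) + (2) + (2*sqrt(3)) + (0) + (0)] = 0/24 = 0
  <chi_3*chi_6, chi_6> = (1/24)[1*(2)*conj(2) + 1*(2)*conj(2) + 2*(-1)*conj(1) + 2*(-1)*conj(-1) + 2*(2)*conj(-2) + 2*(-1)*conj(-1) + 2*(-1)*conj(1) + 6*(0)*conj(0) + 6*(0)*conj(0)]
      = (1/24)[(4) + (4) + (-2) + (2) + (-8) + (2) + (-2) + (0) + (0)] = 0/24 = 0
  <chi_3*chi_6, chi_7> = (1/24)[1*(2)*conj(2) + 1*(2)*conj(-2) + 2*(-1)*conj(0) + 2*(-1)*conj(-2) + 2*(2)*conj(0) + 2*(-1)*conj(2) + 2*(-1)*conj(0) + 6*(0)*conj(0) + 6*(0)*conj(0)]
      = (1/24)[(4) + (-4) + (0) + (4) + (0) + (-4) + (0) + (0) + (0)] = 0/24 = 0
  <chi_3*chi_6, chi_8> = (1/24)[1*(2)*conj(2) + 1*(2)*conj(2) + 2*(-1)*conj(-1) + 2*(-1)*conj(-1) + 2*(2)*conj(2) + 2*(-1)*conj(-1) + 2*(-1)*conj(-1) + 6*(0)*conj(0) + 6*(0)*conj(0)]
      = (1/24)[(4) + (4) + (2) + (2) + (8) + (2) + (2) + (0) + (0)] = 24/24 = 1
  <chi_3*chi_6, chi_9> = (1/24)[1*(2)*conj(2) + 1*(2)*conj(-2) + 2*(-1)*conj(-sqrt(3)) + 2*(-1)*conj(1) + 2*(2)*conj(0) + 2*(-1)*conj(-1) + 2*(-1)*conj(sqrt(3)) + 6*(0)*conj(0) + 6*(0)*conj(0)]
      = (1/24)[(4) + (-4) + (2*sqrt(3)) + (-2) + (0) + (2) + (-2*sqrt(3)) + (0) + (0)] = 0/24 = 0
Hence the multiplicities are chi_8: 1. Dimension check: dim(chi_3)*dim(chi_6) = 1*2 = 2 and sum (mult * dim) = 1*2 = 2.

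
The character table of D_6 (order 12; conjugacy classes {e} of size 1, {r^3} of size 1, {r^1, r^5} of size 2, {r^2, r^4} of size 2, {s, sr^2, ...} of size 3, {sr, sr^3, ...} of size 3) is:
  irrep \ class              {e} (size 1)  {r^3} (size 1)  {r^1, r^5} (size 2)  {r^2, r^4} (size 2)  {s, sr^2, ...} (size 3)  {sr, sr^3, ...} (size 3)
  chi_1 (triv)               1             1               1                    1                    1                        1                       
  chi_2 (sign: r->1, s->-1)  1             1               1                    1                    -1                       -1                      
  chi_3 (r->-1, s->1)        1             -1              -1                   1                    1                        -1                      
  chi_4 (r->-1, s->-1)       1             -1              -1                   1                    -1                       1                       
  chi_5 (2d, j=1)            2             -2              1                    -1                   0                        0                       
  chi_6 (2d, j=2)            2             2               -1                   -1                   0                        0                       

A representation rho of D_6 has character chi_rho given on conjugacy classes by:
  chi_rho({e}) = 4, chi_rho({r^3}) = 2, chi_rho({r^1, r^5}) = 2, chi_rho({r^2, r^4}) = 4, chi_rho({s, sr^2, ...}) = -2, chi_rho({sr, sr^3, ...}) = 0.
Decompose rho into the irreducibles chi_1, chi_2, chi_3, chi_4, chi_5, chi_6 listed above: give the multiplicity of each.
Multiplicities: chi_1: 1, chi_2: 2, chi_3: 0, chi_4: 1, chi_5: 0, chi_6: 0.

Justification: Use <chi_rho, chi> = (1/|G|) sum_C |C| * chi_rho(C) * conj(chi(C)) with |G| = 12 for each irreducible chi in the table:
  <chi_rho, chi_1> = (1/12)[1*(4)*conj(1) + 1*(2)*conj(1) + 2*(2)*conj(1) + 2*(4)*conj(1) + 3*(-2)*conj(1) + 3*(0)*conj(1)]
      = (1/12)[(4) + (2) + (4) + (8) + (-6) + (0)] = 12/12 = 1
  <chi_rho, chi_2> = (1/12)[1*(4)*conj(1) + 1*(2)*conj(1) + 2*(2)*conj(1) + 2*(4)*conj(1) + 3*(-2)*conj(-1) + 3*(0)*conj(-1)]
      = (1/12)[(4) + (2) + (4) + (8) + (6) + (0)] = 24/12 = 2
  <chi_rho, chi_3> = (1/12)[1*(4)*conj(1) + 1*(2)*conj(-1) + 2*(2)*conj(-1) + 2*(4)*conj(1) + 3*(-2)*conj(1) + 3*(0)*conj(-1)]
      = (1/12)[(4) + (-2) + (-4) + (8) + (-6) + (0)] = 0/12 = 0
  <chi_rho, chi_4> = (1/12)[1*(4)*conj(1) + 1*(2)*conj(-1) + 2*(2)*conj(-1) + 2*(4)*conj(1) + 3*(-2)*conj(-1) + 3*(0)*conj(1)]
      = (1/12)[(4) + (-2) + (-4) + (8) + (6) + (0)] = 12/12 = 1
  <chi_rho, chi_5> = (1/12)[1*(4)*conj(2) + 1*(2)*conj(-2) + 2*(2)*conj(1) + 2*(4)*conj(-1) + 3*(-2)*conj(0) + 3*(0)*conj(0)]
      = (1/12)[(8) + (-4) + (4) + (-8) + (0) + (0)] = 0/12 = 0
  <chi_rho, chi_6> = (1/12)[1*(4)*conj(2) + 1*(2)*conj(2) + 2*(2)*conj(-1) + 2*(4)*conj(-1) + 3*(-2)*conj(0) + 3*(0)*conj(0)]
      = (1/12)[(8) + (4) + (-4) + (-8) + (0) + (0)] = 0/12 = 0
Dimension check: dim(rho) = sum (mult * dim) = 1*1 + 2*1 + 0*1 + 1*1 + 0*2 + 0*2 = 4 = chi_rho(e) = 4.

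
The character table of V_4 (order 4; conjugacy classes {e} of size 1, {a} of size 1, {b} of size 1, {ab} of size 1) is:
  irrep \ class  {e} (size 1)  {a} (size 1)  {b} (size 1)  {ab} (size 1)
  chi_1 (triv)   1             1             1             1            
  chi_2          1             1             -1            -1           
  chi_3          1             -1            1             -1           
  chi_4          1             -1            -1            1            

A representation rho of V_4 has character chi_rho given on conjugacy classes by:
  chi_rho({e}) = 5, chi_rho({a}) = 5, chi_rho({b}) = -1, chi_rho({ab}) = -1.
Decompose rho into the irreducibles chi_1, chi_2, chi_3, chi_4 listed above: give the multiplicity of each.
Multiplicities: chi_1: 2, chi_2: 3, chi_3: 0, chi_4: 0.

Reasoning: Use <chi_rho, chi> = (1/|G|) sum_C |C| * chi_rho(C) * conj(chi(C)) with |G| = 4 for each irreducible chi in the table:
  <chi_rho, chi_1> = (1/4)[1*(5)*conj(1) + 1*(5)*conj(1) + 1*(-1)*conj(1) + 1*(-1)*conj(1)]
      = (1/4)[(5) + (5) + (-1) + (-1)] = 8/4 = 2
  <chi_rho, chi_2> = (1/4)[1*(5)*conj(1) + 1*(5)*conj(1) + 1*(-1)*conj(-1) + 1*(-1)*conj(-1)]
      = (1/4)[(5) + (5) + (1) + (1)] = 12/4 = 3
  <chi_rho, chi_3> = (1/4)[1*(5)*conj(1) + 1*(5)*conj(-1) + 1*(-1)*conj(1) + 1*(-1)*conj(-1)]
      = (1/4)[(5) + (-5) + (-1) + (1)] = 0/4 = 0
  <chi_rho, chi_4> = (1/4)[1*(5)*conj(1) + 1*(5)*conj(-1) + 1*(-1)*conj(-1) + 1*(-1)*conj(1)]
      = (1/4)[(5) + (-5) + (1) + (-1)] = 0/4 = 0
Dimension check: dim(rho) = sum (mult * dim) = 2*1 + 3*1 + 0*1 + 0*1 = 5 = chi_rho(e) = 5.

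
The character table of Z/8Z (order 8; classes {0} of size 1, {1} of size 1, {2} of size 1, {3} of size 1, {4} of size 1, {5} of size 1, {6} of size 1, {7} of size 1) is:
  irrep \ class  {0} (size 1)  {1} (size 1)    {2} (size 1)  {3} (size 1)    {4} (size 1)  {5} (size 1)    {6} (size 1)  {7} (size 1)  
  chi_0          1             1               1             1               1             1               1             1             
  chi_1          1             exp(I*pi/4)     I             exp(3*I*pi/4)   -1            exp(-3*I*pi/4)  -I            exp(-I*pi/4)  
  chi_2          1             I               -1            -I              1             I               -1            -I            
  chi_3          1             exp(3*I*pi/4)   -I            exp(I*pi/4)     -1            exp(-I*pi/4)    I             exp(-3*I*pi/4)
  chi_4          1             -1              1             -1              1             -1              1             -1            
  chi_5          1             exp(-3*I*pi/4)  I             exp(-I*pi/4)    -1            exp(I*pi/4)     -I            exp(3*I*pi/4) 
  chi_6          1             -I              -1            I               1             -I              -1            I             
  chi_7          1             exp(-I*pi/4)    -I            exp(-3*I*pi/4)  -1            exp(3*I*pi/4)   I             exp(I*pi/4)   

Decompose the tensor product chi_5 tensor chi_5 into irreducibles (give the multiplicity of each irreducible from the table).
chi_5 tensor chi_5 = chi_2 (all other irreducibles have multiplicity 0).

Argument: The character of a tensor product is the pointwise product (chi_5 * chi_5)(C) = chi_5(C) * chi_5(C):
  {0}: (1)*(1), {1}: (exp(-3*I*pi/4))*(exp(-3*I*pi/4)), {2}: (I)*(I), {3}: (exp(-I*pi/4))*(exp(-I*pi/4)), {4}: (-1)*(-1), {5}: (exp(I*pi/4))*(exp(I*pi/4)), {6}: (-I)*(-I), {7}: (exp(3*I*pi/4))*(exp(3*I*pi/4))
so (chi_5 * chi_5) takes values
  {0} -> 1, {1} -> I, {2} -> -1, {3} -> -I, {4} -> 1, {5} -> I, {6} -> -1, {7} -> -I.
Now take the inner product of this character with each irreducible chi from the table, <chi_5*chi_5, chi> = (1/8) sum_C |C| (chi_5*chi_5)(C) conj(chi(C)):
  <chi_5*chi_5, chi_0> = (1/8)[1*(1)*conj(1) + 1*(I)*conj(1) + 1*(-1)*conj(1) + 1*(-I)*conj(1) + 1*(1)*conj(1) + 1*(I)*conj(1) + 1*(-1)*conj(1) + 1*(-I)*conj(1)]
      = (1/8)[(1) + (I) + (-1) + (-I) + (1) + (I) + (-1) + (-I)] = 0/8 = 0
  <chi_5*chi_5, chi_1> = (1/8)[1*(1)*conj(1) + 1*(I)*conj(exp(I*pi/4)) + 1*(-1)*conj(I) + 1*(-I)*conj(exp(3*I*pi/4)) + 1*(1)*conj(-1) + 1*(I)*conj(exp(-3*I*pi/4)) + 1*(-1)*conj(-I) + 1*(-I)*conj(exp(-I*pi/4))]
      = (1/8)[(1) + (exp(I*pi/4)) + (I) + (-exp(-I*pi/4)) + (-1) + (exp(-3*I*pi/4)) + (-I) + (-exp(3*I*pi/4))] = 0/8 = 0
  <chi_5*chi_5, chi_2> = (1/8)[1*(1)*conj(1) + 1*(I)*conj(I) + 1*(-1)*conj(-1) + 1*(-I)*conj(-I) + 1*(1)*conj(1) + 1*(I)*conj(I) + 1*(-1)*conj(-1) + 1*(-I)*conj(-I)]
      = (1/8)[(1) + (1) + (1) + (1) + (1) + (1) + (1) + (1)] = 8/8 = 1
  <chi_5*chi_5, chi_3> = (1/8)[1*(1)*conj(1) + 1*(I)*conj(exp(3*I*pi/4)) + 1*(-1)*conj(-I) + 1*(-I)*conj(exp(I*pi/4)) + 1*(1)*conj(-1) + 1*(I)*conj(exp(-I*pi/4)) + 1*(-1)*conj(I) + 1*(-I)*conj(exp(-3*I*pi/4))]
      = (1/8)[(1) + (exp(-I*pi/4)) + (-I) + (-exp(I*pi/4)) + (-1) + (exp(3*I*pi/4)) + (I) + (-exp(-3*I*pi/4))] = 0/8 = 0
  <chi_5*chi_5, chi_4> = (1/8)[1*(1)*conj(1) + 1*(I)*conj(-1) + 1*(-1)*conj(1) + 1*(-I)*conj(-1) + 1*(1)*conj(1) + 1*(I)*conj(-1) + 1*(-1)*conj(1) + 1*(-I)*conj(-1)]
      = (1/8)[(1) + (-I) + (-1) + (I) + (1) + (-I) + (-1) + (I)] = 0/8 = 0
  <chi_5*chi_5, chi_5> = (1/8)[1*(1)*conj(1) + 1*(I)*conj(exp(-3*I*pi/4)) + 1*(-1)*conj(I) + 1*(-I)*conj(exp(-I*pi/4)) + 1*(1)*conj(-1) + 1*(I)*conj(exp(I*pi/4)) + 1*(-1)*conj(-I) + 1*(-I)*conj(exp(3*I*pi/4))]
      = (1/8)[(1) + (exp(-3*I*pi/4)) + (I) + (-exp(3*I*pi/4)) + (-1) + (exp(I*pi/4)) + (-I) + (-exp(-I*pi/4))] = 0/8 = 0
  <chi_5*chi_5, chi_6> = (1/8)[1*(1)*conj(1) + 1*(I)*conj(-I) + 1*(-1)*conj(-1) + 1*(-I)*conj(I) + 1*(1)*conj(1) + 1*(I)*conj(-I) + 1*(-1)*conj(-1) + 1*(-I)*conj(I)]
      = (1/8)[(1) + (-1) + (1) + (-1) + (1) + (-1) + (1) + (-1)] = 0/8 = 0
  <chi_5*chi_5, chi_7> = (1/8)[1*(1)*conj(1) + 1*(I)*conj(exp(-I*pi/4)) + 1*(-1)*conj(-I) + 1*(-I)*conj(exp(-3*I*pi/4)) + 1*(1)*conj(-1) + 1*(I)*conj(exp(3*I*pi/4)) + 1*(-1)*conj(I) + 1*(-I)*conj(exp(I*pi/4))]
      = (1/8)[(1) + (exp(3*I*pi/4)) + (-I) + (-exp(-3*I*pi/4)) + (-1) + (exp(-I*pi/4)) + (I) + (-exp(I*pi/4))] = 0/8 = 0
(Exp terms are combined using exp(i*s)*conj(exp(i*t)) = exp(i*(s-t)), and sums of them are collapsed using the identity that for every m > 1 the m distinct m-th roots of unity sum to 0, e.g. 1 + exp(2*I*pi/3) + exp(-2*I*pi/3) = 0.)
Hence the multiplicities are chi_2: 1. Dimension check: dim(chi_5)*dim(chi_5) = 1*1 = 1 and sum (mult * dim) = 1*1 = 1.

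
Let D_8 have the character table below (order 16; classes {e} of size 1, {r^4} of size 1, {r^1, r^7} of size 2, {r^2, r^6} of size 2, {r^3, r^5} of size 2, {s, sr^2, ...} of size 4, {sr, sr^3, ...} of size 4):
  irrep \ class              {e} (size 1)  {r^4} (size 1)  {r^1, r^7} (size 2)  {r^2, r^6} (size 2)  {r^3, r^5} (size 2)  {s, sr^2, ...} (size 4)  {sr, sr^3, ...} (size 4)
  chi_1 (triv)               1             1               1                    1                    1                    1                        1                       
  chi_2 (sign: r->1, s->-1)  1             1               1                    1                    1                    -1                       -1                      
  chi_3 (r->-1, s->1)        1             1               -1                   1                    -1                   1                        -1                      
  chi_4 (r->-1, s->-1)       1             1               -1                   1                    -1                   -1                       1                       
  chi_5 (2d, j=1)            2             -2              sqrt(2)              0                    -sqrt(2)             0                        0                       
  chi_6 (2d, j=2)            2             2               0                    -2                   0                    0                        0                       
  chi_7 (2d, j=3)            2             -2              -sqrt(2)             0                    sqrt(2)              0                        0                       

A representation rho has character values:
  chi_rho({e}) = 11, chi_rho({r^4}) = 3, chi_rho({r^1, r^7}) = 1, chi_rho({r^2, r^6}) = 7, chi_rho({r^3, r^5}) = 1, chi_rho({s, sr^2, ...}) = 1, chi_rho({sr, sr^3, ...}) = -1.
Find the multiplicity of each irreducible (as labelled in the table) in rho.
Multiplicities: chi_1: 2, chi_2: 2, chi_3: 2, chi_4: 1, chi_5: 1, chi_6: 0, chi_7: 1.

Justification: Use <chi_rho, chi> = (1/|G|) sum_C |C| * chi_rho(C) * conj(chi(C)) with |G| = 16 for each irreducible chi in the table:
  <chi_rho, chi_1> = (1/16)[1*(11)*conj(1) + 1*(3)*conj(1) + 2*(1)*conj(1) + 2*(7)*conj(1) + 2*(1)*conj(1) + 4*(1)*conj(1) + 4*(-1)*conj(1)]
      = (1/16)[(11) + (3) + (2) + (14) + (2) + (4) + (-4)] = 32/16 = 2
  <chi_rho, chi_2> = (1/16)[1*(11)*conj(1) + 1*(3)*conj(1) + 2*(1)*conj(1) + 2*(7)*conj(1) + 2*(1)*conj(1) + 4*(1)*conj(-1) + 4*(-1)*conj(-1)]
      = (1/16)[(11) + (3) + (2) + (14) + (2) + (-4) + (4)] = 32/16 = 2
  <chi_rho, chi_3> = (1/16)[1*(11)*conj(1) + 1*(3)*conj(1) + 2*(1)*conj(-1) + 2*(7)*conj(1) + 2*(1)*conj(-1) + 4*(1)*conj(1) + 4*(-1)*conj(-1)]
      = (1/16)[(11) + (3) + (-2) + (14) + (-2) + (4) + (4)] = 32/16 = 2
  <chi_rho, chi_4> = (1/16)[1*(11)*conj(1) + 1*(3)*conj(1) + 2*(1)*conj(-1) + 2*(7)*conj(1) + 2*(1)*conj(-1) + 4*(1)*conj(-1) + 4*(-1)*conj(1)]
      = (1/16)[(11) + (3) + (-2) + (14) + (-2) + (-4) + (-4)] = 16/16 = 1
  <chi_rho, chi_5> = (1/16)[1*(11)*conj(2) + 1*(3)*conj(-2) + 2*(1)*conj(sqrt(2)) + 2*(7)*conj(0) + 2*(1)*conj(-sqrt(2)) + 4*(1)*conj(0) + 4*(-1)*conj(0)]
      = (1/16)[(22) + (-6) + (2*sqrt(2)) + (0) + (-2*sqrt(2)) + (0) + (0)] = 16/16 = 1
  <chi_rho, chi_6> = (1/16)[1*(11)*conj(2) + 1*(3)*conj(2) + 2*(1)*conj(0) + 2*(7)*conj(-2) + 2*(1)*conj(0) + 4*(1)*conj(0) + 4*(-1)*conj(0)]
      = (1/16)[(22) + (6) + (0) + (-28) + (0) + (0) + (0)] = 0/16 = 0
  <chi_rho, chi_7> = (1/16)[1*(11)*conj(2) + 1*(3)*conj(-2) + 2*(1)*conj(-sqrt(2)) + 2*(7)*conj(0) + 2*(1)*conj(sqrt(2)) + 4*(1)*conj(0) + 4*(-1)*conj(0)]
      = (1/16)[(22) + (-6) + (-2*sqrt(2)) + (0) + (2*sqrt(2)) + (0) + (0)] = 16/16 = 1
Dimension check: dim(rho) = sum (mult * dim) = 2*1 + 2*1 + 2*1 + 1*1 + 1*2 + 0*2 + 1*2 = 11 = chi_rho(e) = 11.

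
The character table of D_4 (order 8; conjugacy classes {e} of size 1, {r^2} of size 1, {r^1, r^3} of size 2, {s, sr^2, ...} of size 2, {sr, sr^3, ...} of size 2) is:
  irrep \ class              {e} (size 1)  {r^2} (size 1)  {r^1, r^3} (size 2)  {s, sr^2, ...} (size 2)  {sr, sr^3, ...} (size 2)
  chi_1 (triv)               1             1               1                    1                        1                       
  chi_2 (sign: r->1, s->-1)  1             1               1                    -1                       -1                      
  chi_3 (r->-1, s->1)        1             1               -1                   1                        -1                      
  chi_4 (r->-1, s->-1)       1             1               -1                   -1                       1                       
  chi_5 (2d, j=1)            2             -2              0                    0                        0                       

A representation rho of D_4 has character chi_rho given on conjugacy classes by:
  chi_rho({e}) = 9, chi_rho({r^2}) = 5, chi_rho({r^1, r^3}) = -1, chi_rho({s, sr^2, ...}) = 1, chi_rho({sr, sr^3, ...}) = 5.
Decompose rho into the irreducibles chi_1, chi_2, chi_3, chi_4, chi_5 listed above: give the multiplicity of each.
Multiplicities: chi_1: 3, chi_2: 0, chi_3: 1, chi_4: 3, chi_5: 1.

Justification: Use <chi_rho, chi> = (1/|G|) sum_C |C| * chi_rho(C) * conj(chi(C)) with |G| = 8 for each irreducible chi in the table:
  <chi_rho, chi_1> = (1/8)[1*(9)*conj(1) + 1*(5)*conj(1) + 2*(-1)*conj(1) + 2*(1)*conj(1) + 2*(5)*conj(1)]
      = (1/8)[(9) + (5) + (-2) + (2) + (10)] = 24/8 = 3
  <chi_rho, chi_2> = (1/8)[1*(9)*conj(1) + 1*(5)*conj(1) + 2*(-1)*conj(1) + 2*(1)*conj(-1) + 2*(5)*conj(-1)]
      = (1/8)[(9) + (5) + (-2) + (-2) + (-10)] = 0/8 = 0
  <chi_rho, chi_3> = (1/8)[1*(9)*conj(1) + 1*(5)*conj(1) + 2*(-1)*conj(-1) + 2*(1)*conj(1) + 2*(5)*conj(-1)]
      = (1/8)[(9) + (5) + (2) + (2) + (-10)] = 8/8 = 1
  <chi_rho, chi_4> = (1/8)[1*(9)*conj(1) + 1*(5)*conj(1) + 2*(-1)*conj(-1) + 2*(1)*conj(-1) + 2*(5)*conj(1)]
      = (1/8)[(9) + (5) + (2) + (-2) + (10)] = 24/8 = 3
  <chi_rho, chi_5> = (1/8)[1*(9)*conj(2) + 1*(5)*conj(-2) + 2*(-1)*conj(0) + 2*(1)*conj(0) + 2*(5)*conj(0)]
      = (1/8)[(18) + (-10) + (0) + (0) + (0)] = 8/8 = 1
Dimension check: dim(rho) = sum (mult * dim) = 3*1 + 0*1 + 1*1 + 3*1 + 1*2 = 9 = chi_rho(e) = 9.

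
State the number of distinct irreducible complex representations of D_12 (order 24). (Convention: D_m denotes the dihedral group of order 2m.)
9

The number of irreducible complex representations of a finite group equals its number of conjugacy classes. D_12 has 9 conjugacy classes (n/2 + 3 for n even), so D_12 (order 24) has exactly 9 irreducible complex representations.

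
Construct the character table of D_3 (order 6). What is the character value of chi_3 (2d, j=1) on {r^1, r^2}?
Conjugacy classes: {e} of size 1, {r^1, r^2} of size 2, {s, sr, ..., sr^2} of size 3.
Character table:
  irrep \ class              {e} (size 1)  {r^1, r^2} (size 2)  {s, sr, ..., sr^2} (size 3)
  chi_1 (triv)               1             1                    1                          
  chi_2 (sign: r->1, s->-1)  1             1                    -1                         
  chi_3 (2d, j=1)            2             -1                   0                          

Spot check: chi_3 (2d, j=1) on {r^1, r^2} = -1.

Details: D_3 has order 2*3 = 6 with 3 conjugacy classes, hence 3 irreducibles. Sum of squared dims 1 + 1 + 4 = 6 = |G|. Linear characters come from the abelianisation; the 2-dimensional irreps have character r^k -> 2*cos(2*pi*j*k/3), reflections -> 0.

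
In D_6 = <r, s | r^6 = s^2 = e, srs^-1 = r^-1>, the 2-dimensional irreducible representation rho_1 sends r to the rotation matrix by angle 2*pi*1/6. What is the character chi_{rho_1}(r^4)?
chi_{rho_1}(r^4) = 2*cos(2*pi*1*4/6) = -1

Why: rho_1(r^4) is rotation by angle 2*pi*1*4/6, whose trace is 2*cos(2*pi*1*4/6) = -1.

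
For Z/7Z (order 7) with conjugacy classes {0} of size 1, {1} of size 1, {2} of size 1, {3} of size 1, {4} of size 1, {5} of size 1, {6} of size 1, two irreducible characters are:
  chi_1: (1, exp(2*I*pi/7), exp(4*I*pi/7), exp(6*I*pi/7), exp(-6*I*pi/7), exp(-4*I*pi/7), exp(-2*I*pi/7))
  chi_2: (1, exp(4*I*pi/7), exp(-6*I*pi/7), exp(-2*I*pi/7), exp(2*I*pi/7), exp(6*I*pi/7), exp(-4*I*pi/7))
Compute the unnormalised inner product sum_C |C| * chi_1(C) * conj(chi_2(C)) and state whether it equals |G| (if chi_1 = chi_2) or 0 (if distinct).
Sum = 0; so <chi_1, chi_2> = 0 (distinct irreducibles are orthogonal).

Compute term by term over conjugacy classes (|C| * chi_1(C) * conj(chi_2(C))):
  1*(1)*conj(1) + 1*(exp(2*I*pi/7))*conj(exp(4*I*pi/7)) + 1*(exp(4*I*pi/7))*conj(exp(-6*I*pi/7)) + 1*(exp(6*I*pi/7))*conj(exp(-2*I*pi/7)) + 1*(exp(-6*I*pi/7))*conj(exp(2*I*pi/7)) + 1*(exp(-4*I*pi/7))*conj(exp(6*I*pi/7)) + 1*(exp(-2*I*pi/7))*conj(exp(-4*I*pi/7))
  = (1) + (exp(-2*I*pi/7)) + (exp(-4*I*pi/7)) + (exp(-6*I*pi/7)) + (exp(6*I*pi/7)) + (exp(4*I*pi/7)) + (exp(2*I*pi/7))
  = 0.
(Exp terms are combined using exp(i*s)*conj(exp(i*t)) = exp(i*(s-t)), and sums of them are collapsed using the identity that for every m > 1 the m distinct m-th roots of unity sum to 0, e.g. 1 + exp(2*I*pi/3) + exp(-2*I*pi/3) = 0.)
Dividing by |G| = 7 gives 0/7 = 0, matching the row-orthogonality relation <chi_1, chi_2> = [chi_1 = chi_2].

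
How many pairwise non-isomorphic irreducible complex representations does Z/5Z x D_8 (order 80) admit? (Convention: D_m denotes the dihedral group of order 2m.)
35

Proof sketch: The number of irreducible complex representations of a finite group equals its number of conjugacy classes. For a direct product, #classes(G x H) = #classes(G) * #classes(H). Z/5Z has 5 classes (abelian), D_8 has 7 classes, so 5 * 7 = 35, so Z/5Z x D_8 (order 80) has exactly 35 irreducible complex representations.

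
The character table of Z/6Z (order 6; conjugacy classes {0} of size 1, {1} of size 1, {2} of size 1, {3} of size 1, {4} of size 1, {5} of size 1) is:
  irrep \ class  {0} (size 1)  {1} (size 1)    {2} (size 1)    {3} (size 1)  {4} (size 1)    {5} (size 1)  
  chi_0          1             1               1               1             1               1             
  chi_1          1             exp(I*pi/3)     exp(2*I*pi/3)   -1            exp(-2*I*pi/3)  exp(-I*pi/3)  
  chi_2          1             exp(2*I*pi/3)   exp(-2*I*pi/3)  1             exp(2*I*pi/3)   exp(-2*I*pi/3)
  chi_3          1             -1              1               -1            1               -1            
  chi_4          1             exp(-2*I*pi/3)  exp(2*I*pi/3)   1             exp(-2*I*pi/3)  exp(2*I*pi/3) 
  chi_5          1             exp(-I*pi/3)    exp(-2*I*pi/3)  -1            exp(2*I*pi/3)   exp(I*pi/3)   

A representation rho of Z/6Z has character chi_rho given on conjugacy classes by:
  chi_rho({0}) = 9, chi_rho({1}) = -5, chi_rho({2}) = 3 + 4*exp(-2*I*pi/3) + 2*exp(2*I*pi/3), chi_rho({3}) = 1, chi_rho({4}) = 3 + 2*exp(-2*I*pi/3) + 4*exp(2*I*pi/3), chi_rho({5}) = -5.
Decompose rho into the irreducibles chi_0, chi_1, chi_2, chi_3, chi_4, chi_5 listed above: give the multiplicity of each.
Multiplicities: chi_0: 0, chi_1: 0, chi_2: 3, chi_3: 3, chi_4: 2, chi_5: 1.

Solution. Use <chi_rho, chi> = (1/|G|) sum_C |C| * chi_rho(C) * conj(chi(C)) with |G| = 6 for each irreducible chi in the table:
  <chi_rho, chi_0> = (1/6)[1*(9)*conj(1) + 1*(-5)*conj(1) + 1*(3 + 4*exp(-2*I*pi/3) + 2*exp(2*I*pi/3))*conj(1) + 1*(1)*conj(1) + 1*(3 + 2*exp(-2*I*pi/3) + 4*exp(2*I*pi/3))*conj(1) + 1*(-5)*conj(1)]
      = (1/6)[(9) + (-5) + (3 + 4*exp(-2*I*pi/3) + 2*exp(2*I*pi/3)) + (1) + (3 + 2*exp(-2*I*pi/3) + 4*exp(2*I*pi/3)) + (-5)] = 0/6 = 0
  <chi_rho, chi_1> = (1/6)[1*(9)*conj(1) + 1*(-5)*conj(exp(I*pi/3)) + 1*(3 + 4*exp(-2*I*pi/3) + 2*exp(2*I*pi/3))*conj(exp(2*I*pi/3)) + 1*(1)*conj(-1) + 1*(3 + 2*exp(-2*I*pi/3) + 4*exp(2*I*pi/3))*conj(exp(-2*I*pi/3)) + 1*(-5)*conj(exp(-I*pi/3))]
      = (1/6)[(9) + (-2 + exp(-2*I*pi/3) - 3*exp(-I*pi/3) + 3*exp(I*pi/3)) + (2 + 3*exp(-2*I*pi/3) + 4*exp(2*I*pi/3)) + (-1) + (2 + 4*exp(-2*I*pi/3) + 3*exp(2*I*pi/3)) + (-2 - 3*exp(I*pi/3) + 3*exp(-I*pi/3) + exp(2*I*pi/3))] = 0/6 = 0
  <chi_rho, chi_2> = (1/6)[1*(9)*conj(1) + 1*(-5)*conj(exp(2*I*pi/3)) + 1*(3 + 4*exp(-2*I*pi/3) + 2*exp(2*I*pi/3))*conj(exp(-2*I*pi/3)) + 1*(1)*conj(1) + 1*(3 + 2*exp(-2*I*pi/3) + 4*exp(2*I*pi/3))*conj(exp(2*I*pi/3)) + 1*(-5)*conj(exp(-2*I*pi/3))]
      = (1/6)[(9) + (2 + 2*exp(2*I*pi/3) - 3*exp(-2*I*pi/3)) + (4 + 2*exp(-2*I*pi/3) + 3*exp(2*I*pi/3)) + (1) + (4 + 3*exp(-2*I*pi/3) + 2*exp(2*I*pi/3)) + (2 - 3*exp(2*I*pi/3) + 2*exp(-2*I*pi/3))] = 18/6 = 3
  <chi_rho, chi_3> = (1/6)[1*(9)*conj(1) + 1*(-5)*conj(-1) + 1*(3 + 4*exp(-2*I*pi/3) + 2*exp(2*I*pi/3))*conj(1) + 1*(1)*conj(-1) + 1*(3 + 2*exp(-2*I*pi/3) + 4*exp(2*I*pi/3))*conj(1) + 1*(-5)*conj(-1)]
      = (1/6)[(9) + (5) + (3 + 4*exp(-2*I*pi/3) + 2*exp(2*I*pi/3)) + (-1) + (3 + 2*exp(-2*I*pi/3) + 4*exp(2*I*pi/3)) + (5)] = 18/6 = 3
  <chi_rho, chi_4> = (1/6)[1*(9)*conj(1) + 1*(-5)*conj(exp(-2*I*pi/3)) + 1*(3 + 4*exp(-2*I*pi/3) + 2*exp(2*I*pi/3))*conj(exp(2*I*pi/3)) + 1*(1)*conj(1) + 1*(3 + 2*exp(-2*I*pi/3) + 4*exp(2*I*pi/3))*conj(exp(-2*I*pi/3)) + 1*(-5)*conj(exp(2*I*pi/3))]
      = (1/6)[(9) + (2 + 3*exp(-2*I*pi/3) - 3*exp(2*I*pi/3) + exp(I*pi/3)) + (2 + 3*exp(-2*I*pi/3) + 4*exp(2*I*pi/3)) + (1) + (2 + 4*exp(-2*I*pi/3) + 3*exp(2*I*pi/3)) + (2 + exp(-I*pi/3) + 3*exp(2*I*pi/3) - 3*exp(-2*I*pi/3))] = 12/6 = 2
  <chi_rho, chi_5> = (1/6)[1*(9)*conj(1) + 1*(-5)*conj(exp(-I*pi/3)) + 1*(3 + 4*exp(-2*I*pi/3) + 2*exp(2*I*pi/3))*conj(exp(-2*I*pi/3)) + 1*(1)*conj(-1) + 1*(3 + 2*exp(-2*I*pi/3) + 4*exp(2*I*pi/3))*conj(exp(2*I*pi/3)) + 1*(-5)*conj(exp(I*pi/3))]
      = (1/6)[(9) + (-2 - 3*exp(I*pi/3) + 2*exp(-I*pi/3)) + (4 + 2*exp(-2*I*pi/3) + 3*exp(2*I*pi/3)) + (-1) + (4 + 3*exp(-2*I*pi/3) + 2*exp(2*I*pi/3)) + (-2 + 2*exp(I*pi/3) - 3*exp(-I*pi/3))] = 6/6 = 1
(Exp terms are combined using exp(i*s)*conj(exp(i*t)) = exp(i*(s-t)), and sums of them are collapsed using the identity that for every m > 1 the m distinct m-th roots of unity sum to 0, e.g. 1 + exp(2*I*pi/3) + exp(-2*I*pi/3) = 0.)
Dimension check: dim(rho) = sum (mult * dim) = 0*1 + 0*1 + 3*1 + 3*1 + 2*1 + 1*1 = 9 = chi_rho(e) = 9.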